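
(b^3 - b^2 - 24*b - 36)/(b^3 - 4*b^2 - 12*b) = (b + 3)/b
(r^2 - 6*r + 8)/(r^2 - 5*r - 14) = (-r^2 + 6*r - 8)/(-r^2 + 5*r + 14)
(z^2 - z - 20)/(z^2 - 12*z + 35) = (z + 4)/(z - 7)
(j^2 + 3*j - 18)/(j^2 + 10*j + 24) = (j - 3)/(j + 4)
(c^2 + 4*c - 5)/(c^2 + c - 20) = (c - 1)/(c - 4)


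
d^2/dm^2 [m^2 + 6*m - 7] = 2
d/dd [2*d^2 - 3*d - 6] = 4*d - 3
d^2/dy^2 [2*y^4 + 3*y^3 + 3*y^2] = 24*y^2 + 18*y + 6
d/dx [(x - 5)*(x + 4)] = 2*x - 1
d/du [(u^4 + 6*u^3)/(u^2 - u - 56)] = u^2*(-u*(u + 6)*(2*u - 1) + 2*(-2*u - 9)*(-u^2 + u + 56))/(-u^2 + u + 56)^2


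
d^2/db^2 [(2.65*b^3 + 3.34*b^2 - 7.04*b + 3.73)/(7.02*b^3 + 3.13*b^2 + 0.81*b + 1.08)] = (4.54747350886464e-13*b^7 + 212.738292*b^6 - 2172.014676*b^5 + 922.621752*b^4 + 867.555902*b^3 + 933.17145*b^2 + 48.397662*b - 0.214541999999996)/(345.948408*b^9 + 462.742956*b^8 + 326.074086*b^7 + 297.119629*b^6 + 180.006381*b^5 + 74.749311*b^4 + 41.524569*b^3 + 13.07826*b^2 + 2.834352*b + 1.259712)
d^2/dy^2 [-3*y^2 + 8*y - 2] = -6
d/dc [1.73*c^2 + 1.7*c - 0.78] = 3.46*c + 1.7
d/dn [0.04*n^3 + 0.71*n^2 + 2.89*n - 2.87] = 0.12*n^2 + 1.42*n + 2.89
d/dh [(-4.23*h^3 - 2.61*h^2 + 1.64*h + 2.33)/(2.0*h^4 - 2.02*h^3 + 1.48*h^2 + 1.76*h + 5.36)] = (8.46*h^6 + 10.44*h^5 - 21.3726*h^4 - 26.904*h^3 - 60.9194*h^2 - 34.876*h + 4.6896)/(4.0*h^8 - 8.08*h^7 + 10.0004*h^6 + 1.0608*h^5 + 16.52*h^4 - 16.4448*h^3 + 18.9632*h^2 + 18.8672*h + 28.7296)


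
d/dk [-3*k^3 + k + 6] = 1 - 9*k^2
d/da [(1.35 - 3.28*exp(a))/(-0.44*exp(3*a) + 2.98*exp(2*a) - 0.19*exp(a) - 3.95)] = (-2.8864*exp(3*a) + 11.5564*exp(2*a) - 8.046*exp(a) + 13.2125)*exp(a)/(0.1936*exp(6*a) - 2.6224*exp(5*a) + 9.0476*exp(4*a) + 2.3436*exp(3*a) - 23.5059*exp(2*a) + 1.501*exp(a) + 15.6025)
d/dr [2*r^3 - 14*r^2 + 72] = 2*r*(3*r - 14)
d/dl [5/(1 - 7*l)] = 35/(7*l - 1)^2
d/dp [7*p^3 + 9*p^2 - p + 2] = 21*p^2 + 18*p - 1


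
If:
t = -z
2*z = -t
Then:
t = 0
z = 0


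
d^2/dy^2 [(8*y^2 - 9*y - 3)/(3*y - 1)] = -92/(27*y^3 - 27*y^2 + 9*y - 1)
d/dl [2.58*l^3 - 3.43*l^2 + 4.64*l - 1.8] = 7.74*l^2 - 6.86*l + 4.64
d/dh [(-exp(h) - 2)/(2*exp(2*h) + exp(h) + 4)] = ((exp(h) + 2)*(4*exp(h) + 1) - 2*exp(2*h) - exp(h) - 4)*exp(h)/(2*exp(2*h) + exp(h) + 4)^2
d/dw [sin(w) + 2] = cos(w)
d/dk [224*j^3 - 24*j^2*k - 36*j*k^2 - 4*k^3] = -24*j^2 - 72*j*k - 12*k^2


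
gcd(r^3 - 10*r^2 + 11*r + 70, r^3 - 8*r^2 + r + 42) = r^2 - 5*r - 14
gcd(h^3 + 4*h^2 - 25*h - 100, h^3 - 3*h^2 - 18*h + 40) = h^2 - h - 20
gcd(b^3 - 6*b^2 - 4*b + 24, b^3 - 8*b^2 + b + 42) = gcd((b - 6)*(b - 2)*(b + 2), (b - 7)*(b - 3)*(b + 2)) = b + 2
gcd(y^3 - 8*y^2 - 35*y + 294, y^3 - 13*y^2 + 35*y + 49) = y^2 - 14*y + 49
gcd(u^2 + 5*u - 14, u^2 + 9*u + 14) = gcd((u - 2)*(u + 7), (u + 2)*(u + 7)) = u + 7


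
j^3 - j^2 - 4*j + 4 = (j - 2)*(j - 1)*(j + 2)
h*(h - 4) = h^2 - 4*h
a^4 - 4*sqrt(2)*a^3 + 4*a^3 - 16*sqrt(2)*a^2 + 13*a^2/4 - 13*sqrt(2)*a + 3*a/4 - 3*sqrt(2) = (a + 1/2)^2*(a + 3)*(a - 4*sqrt(2))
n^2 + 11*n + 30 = (n + 5)*(n + 6)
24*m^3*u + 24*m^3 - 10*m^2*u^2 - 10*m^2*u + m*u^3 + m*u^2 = (-6*m + u)*(-4*m + u)*(m*u + m)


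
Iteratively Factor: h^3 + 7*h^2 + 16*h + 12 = (h + 2)*(h^2 + 5*h + 6) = (h + 2)*(h + 3)*(h + 2)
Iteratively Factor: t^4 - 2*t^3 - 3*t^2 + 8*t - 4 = (t - 1)*(t^3 - t^2 - 4*t + 4) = (t - 1)*(t + 2)*(t^2 - 3*t + 2) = (t - 2)*(t - 1)*(t + 2)*(t - 1)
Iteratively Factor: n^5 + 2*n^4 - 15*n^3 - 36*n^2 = (n - 4)*(n^4 + 6*n^3 + 9*n^2) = (n - 4)*(n + 3)*(n^3 + 3*n^2) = n*(n - 4)*(n + 3)*(n^2 + 3*n) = n*(n - 4)*(n + 3)^2*(n)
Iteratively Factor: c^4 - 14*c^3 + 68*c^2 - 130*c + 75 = (c - 5)*(c^3 - 9*c^2 + 23*c - 15) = (c - 5)^2*(c^2 - 4*c + 3) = (c - 5)^2*(c - 1)*(c - 3)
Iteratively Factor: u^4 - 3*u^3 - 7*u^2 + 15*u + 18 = (u - 3)*(u^3 - 7*u - 6) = (u - 3)*(u + 2)*(u^2 - 2*u - 3) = (u - 3)*(u + 1)*(u + 2)*(u - 3)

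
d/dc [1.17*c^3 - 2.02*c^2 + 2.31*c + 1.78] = 3.51*c^2 - 4.04*c + 2.31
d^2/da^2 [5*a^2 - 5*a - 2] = 10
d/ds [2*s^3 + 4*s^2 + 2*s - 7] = 6*s^2 + 8*s + 2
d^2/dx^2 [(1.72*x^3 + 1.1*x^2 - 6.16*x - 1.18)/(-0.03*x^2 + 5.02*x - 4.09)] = (-1.73472347597681e-18*x^5 - 86.58752*x^3 + 212.704368*x^2 - 178.235232*x + 275.333328)/(2.7e-5*x^6 - 0.013554*x^5 + 2.279079*x^4 - 130.201732*x^3 + 310.714437*x^2 - 251.925186*x + 68.417929)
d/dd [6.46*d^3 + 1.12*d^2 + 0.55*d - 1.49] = 19.38*d^2 + 2.24*d + 0.55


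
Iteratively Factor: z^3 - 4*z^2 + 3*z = (z - 1)*(z^2 - 3*z) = (z - 3)*(z - 1)*(z)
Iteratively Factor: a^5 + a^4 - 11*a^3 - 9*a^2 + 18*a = (a + 3)*(a^4 - 2*a^3 - 5*a^2 + 6*a) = (a - 3)*(a + 3)*(a^3 + a^2 - 2*a) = (a - 3)*(a - 1)*(a + 3)*(a^2 + 2*a) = a*(a - 3)*(a - 1)*(a + 3)*(a + 2)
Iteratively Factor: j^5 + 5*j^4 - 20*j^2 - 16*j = (j + 2)*(j^4 + 3*j^3 - 6*j^2 - 8*j) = (j + 2)*(j + 4)*(j^3 - j^2 - 2*j) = (j + 1)*(j + 2)*(j + 4)*(j^2 - 2*j) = (j - 2)*(j + 1)*(j + 2)*(j + 4)*(j)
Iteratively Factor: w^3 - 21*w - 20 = (w + 4)*(w^2 - 4*w - 5) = (w - 5)*(w + 4)*(w + 1)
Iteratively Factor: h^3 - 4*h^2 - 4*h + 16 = (h - 2)*(h^2 - 2*h - 8) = (h - 4)*(h - 2)*(h + 2)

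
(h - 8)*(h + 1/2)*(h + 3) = h^3 - 9*h^2/2 - 53*h/2 - 12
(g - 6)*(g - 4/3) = g^2 - 22*g/3 + 8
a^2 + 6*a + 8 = (a + 2)*(a + 4)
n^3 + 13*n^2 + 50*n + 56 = (n + 2)*(n + 4)*(n + 7)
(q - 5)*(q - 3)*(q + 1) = q^3 - 7*q^2 + 7*q + 15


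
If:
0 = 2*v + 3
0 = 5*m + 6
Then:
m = -6/5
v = -3/2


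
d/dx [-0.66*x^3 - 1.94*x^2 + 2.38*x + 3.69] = -1.98*x^2 - 3.88*x + 2.38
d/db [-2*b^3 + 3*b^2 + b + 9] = -6*b^2 + 6*b + 1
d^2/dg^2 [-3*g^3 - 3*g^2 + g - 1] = -18*g - 6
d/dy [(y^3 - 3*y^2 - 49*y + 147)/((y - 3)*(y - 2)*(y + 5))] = 3*(y^2 + 26*y + 49)/(y^4 + 6*y^3 - 11*y^2 - 60*y + 100)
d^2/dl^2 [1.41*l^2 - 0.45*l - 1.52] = 2.82000000000000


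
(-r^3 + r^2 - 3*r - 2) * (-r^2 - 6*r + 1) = r^5 + 5*r^4 - 4*r^3 + 21*r^2 + 9*r - 2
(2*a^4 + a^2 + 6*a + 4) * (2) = 4*a^4 + 2*a^2 + 12*a + 8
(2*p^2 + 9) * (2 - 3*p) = -6*p^3 + 4*p^2 - 27*p + 18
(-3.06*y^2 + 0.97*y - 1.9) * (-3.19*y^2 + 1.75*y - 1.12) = 9.7614*y^4 - 8.4493*y^3 + 11.1857*y^2 - 4.4114*y + 2.128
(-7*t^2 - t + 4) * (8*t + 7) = -56*t^3 - 57*t^2 + 25*t + 28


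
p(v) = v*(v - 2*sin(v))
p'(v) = v*(1 - 2*cos(v)) + v - 2*sin(v) = -2*v*cos(v) + 2*v - 2*sin(v)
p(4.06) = 22.94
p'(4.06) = 14.64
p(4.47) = 28.66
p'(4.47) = 13.03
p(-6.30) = 39.48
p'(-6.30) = 0.03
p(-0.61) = -0.33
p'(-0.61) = 0.93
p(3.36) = 12.75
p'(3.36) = 13.71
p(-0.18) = -0.03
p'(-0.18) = 0.35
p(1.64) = -0.58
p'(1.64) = 1.51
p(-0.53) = -0.25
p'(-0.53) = 0.87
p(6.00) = 39.35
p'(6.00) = 1.04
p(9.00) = 73.58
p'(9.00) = 33.58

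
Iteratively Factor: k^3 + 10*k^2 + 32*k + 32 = (k + 4)*(k^2 + 6*k + 8) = (k + 2)*(k + 4)*(k + 4)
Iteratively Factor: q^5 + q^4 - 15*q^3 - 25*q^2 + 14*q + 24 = (q + 3)*(q^4 - 2*q^3 - 9*q^2 + 2*q + 8) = (q + 2)*(q + 3)*(q^3 - 4*q^2 - q + 4) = (q - 1)*(q + 2)*(q + 3)*(q^2 - 3*q - 4) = (q - 1)*(q + 1)*(q + 2)*(q + 3)*(q - 4)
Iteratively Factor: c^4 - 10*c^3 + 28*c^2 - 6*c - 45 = (c - 5)*(c^3 - 5*c^2 + 3*c + 9) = (c - 5)*(c - 3)*(c^2 - 2*c - 3) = (c - 5)*(c - 3)*(c + 1)*(c - 3)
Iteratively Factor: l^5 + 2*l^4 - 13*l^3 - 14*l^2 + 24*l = (l + 2)*(l^4 - 13*l^2 + 12*l) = (l - 1)*(l + 2)*(l^3 + l^2 - 12*l) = (l - 3)*(l - 1)*(l + 2)*(l^2 + 4*l) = l*(l - 3)*(l - 1)*(l + 2)*(l + 4)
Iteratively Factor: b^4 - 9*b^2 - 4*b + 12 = (b - 1)*(b^3 + b^2 - 8*b - 12) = (b - 1)*(b + 2)*(b^2 - b - 6) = (b - 1)*(b + 2)^2*(b - 3)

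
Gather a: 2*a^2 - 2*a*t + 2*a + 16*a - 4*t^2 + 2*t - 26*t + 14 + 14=2*a^2 + a*(18 - 2*t) - 4*t^2 - 24*t + 28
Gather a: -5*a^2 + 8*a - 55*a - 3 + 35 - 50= -5*a^2 - 47*a - 18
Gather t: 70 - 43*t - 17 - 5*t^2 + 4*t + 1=-5*t^2 - 39*t + 54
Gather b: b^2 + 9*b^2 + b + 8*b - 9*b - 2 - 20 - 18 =10*b^2 - 40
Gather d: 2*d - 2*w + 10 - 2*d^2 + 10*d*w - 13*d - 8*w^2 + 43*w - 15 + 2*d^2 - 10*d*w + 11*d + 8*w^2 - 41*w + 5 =0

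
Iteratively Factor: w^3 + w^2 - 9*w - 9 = (w - 3)*(w^2 + 4*w + 3) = (w - 3)*(w + 1)*(w + 3)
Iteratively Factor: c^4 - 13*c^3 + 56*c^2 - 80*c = (c)*(c^3 - 13*c^2 + 56*c - 80) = c*(c - 4)*(c^2 - 9*c + 20) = c*(c - 4)^2*(c - 5)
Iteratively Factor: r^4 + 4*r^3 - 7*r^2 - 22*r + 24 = (r + 3)*(r^3 + r^2 - 10*r + 8) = (r - 1)*(r + 3)*(r^2 + 2*r - 8) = (r - 2)*(r - 1)*(r + 3)*(r + 4)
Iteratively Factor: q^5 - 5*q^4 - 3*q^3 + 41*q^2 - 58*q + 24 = (q - 2)*(q^4 - 3*q^3 - 9*q^2 + 23*q - 12) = (q - 2)*(q - 1)*(q^3 - 2*q^2 - 11*q + 12) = (q - 4)*(q - 2)*(q - 1)*(q^2 + 2*q - 3) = (q - 4)*(q - 2)*(q - 1)*(q + 3)*(q - 1)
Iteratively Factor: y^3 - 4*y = (y - 2)*(y^2 + 2*y) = y*(y - 2)*(y + 2)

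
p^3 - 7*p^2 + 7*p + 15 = (p - 5)*(p - 3)*(p + 1)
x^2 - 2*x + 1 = (x - 1)^2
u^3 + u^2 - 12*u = u*(u - 3)*(u + 4)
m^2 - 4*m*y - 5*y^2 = (m - 5*y)*(m + y)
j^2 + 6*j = j*(j + 6)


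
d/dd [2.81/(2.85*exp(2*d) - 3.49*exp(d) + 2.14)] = (9.8069 - 16.017*exp(d))*exp(d)/(2.85*exp(2*d) - 3.49*exp(d) + 2.14)^2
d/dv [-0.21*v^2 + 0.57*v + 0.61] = 0.57 - 0.42*v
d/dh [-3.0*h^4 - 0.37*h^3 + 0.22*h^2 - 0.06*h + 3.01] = -12.0*h^3 - 1.11*h^2 + 0.44*h - 0.06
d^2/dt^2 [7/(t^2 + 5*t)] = 14*(-t*(t + 5) + (2*t + 5)^2)/(t^3*(t + 5)^3)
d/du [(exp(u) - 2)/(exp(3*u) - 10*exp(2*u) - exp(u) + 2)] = ((exp(u) - 2)*(-3*exp(2*u) + 20*exp(u) + 1) + exp(3*u) - 10*exp(2*u) - exp(u) + 2)*exp(u)/(exp(3*u) - 10*exp(2*u) - exp(u) + 2)^2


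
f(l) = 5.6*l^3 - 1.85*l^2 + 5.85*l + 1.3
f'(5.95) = 578.60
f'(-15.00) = 3841.35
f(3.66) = 272.49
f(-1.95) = -58.67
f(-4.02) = -415.92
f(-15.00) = -19402.70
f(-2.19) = -79.20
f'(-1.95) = 76.95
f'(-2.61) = 129.95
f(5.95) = 1150.22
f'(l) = 16.8*l^2 - 3.7*l + 5.85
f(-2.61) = -126.14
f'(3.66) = 217.35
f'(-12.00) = 2469.45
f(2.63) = 105.76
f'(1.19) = 25.24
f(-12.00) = -10012.10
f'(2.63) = 112.32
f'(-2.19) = 94.53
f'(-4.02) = 292.22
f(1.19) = 15.08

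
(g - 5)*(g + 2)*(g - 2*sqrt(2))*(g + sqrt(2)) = g^4 - 3*g^3 - sqrt(2)*g^3 - 14*g^2 + 3*sqrt(2)*g^2 + 12*g + 10*sqrt(2)*g + 40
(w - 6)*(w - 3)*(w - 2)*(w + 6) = w^4 - 5*w^3 - 30*w^2 + 180*w - 216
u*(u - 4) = u^2 - 4*u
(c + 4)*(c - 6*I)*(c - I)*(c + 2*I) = c^4 + 4*c^3 - 5*I*c^3 + 8*c^2 - 20*I*c^2 + 32*c - 12*I*c - 48*I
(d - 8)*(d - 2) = d^2 - 10*d + 16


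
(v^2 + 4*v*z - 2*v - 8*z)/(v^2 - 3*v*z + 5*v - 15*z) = (v^2 + 4*v*z - 2*v - 8*z)/(v^2 - 3*v*z + 5*v - 15*z)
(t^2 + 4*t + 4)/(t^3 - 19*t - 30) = (t + 2)/(t^2 - 2*t - 15)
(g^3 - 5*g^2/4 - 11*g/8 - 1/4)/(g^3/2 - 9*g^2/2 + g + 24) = (8*g^3 - 10*g^2 - 11*g - 2)/(4*(g^3 - 9*g^2 + 2*g + 48))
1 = 1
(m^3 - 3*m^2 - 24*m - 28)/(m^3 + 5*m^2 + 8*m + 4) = (m - 7)/(m + 1)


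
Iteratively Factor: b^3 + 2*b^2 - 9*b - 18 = (b - 3)*(b^2 + 5*b + 6) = (b - 3)*(b + 2)*(b + 3)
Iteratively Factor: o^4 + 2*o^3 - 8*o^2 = (o)*(o^3 + 2*o^2 - 8*o) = o*(o - 2)*(o^2 + 4*o) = o*(o - 2)*(o + 4)*(o)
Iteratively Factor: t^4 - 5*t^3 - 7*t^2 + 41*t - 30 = (t - 5)*(t^3 - 7*t + 6) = (t - 5)*(t + 3)*(t^2 - 3*t + 2) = (t - 5)*(t - 1)*(t + 3)*(t - 2)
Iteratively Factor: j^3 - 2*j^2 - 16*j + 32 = (j - 2)*(j^2 - 16) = (j - 2)*(j + 4)*(j - 4)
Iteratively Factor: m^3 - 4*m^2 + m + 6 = (m - 2)*(m^2 - 2*m - 3) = (m - 3)*(m - 2)*(m + 1)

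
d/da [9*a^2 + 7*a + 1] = 18*a + 7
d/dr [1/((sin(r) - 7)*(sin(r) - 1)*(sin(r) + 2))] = 3*(4*sin(r) + cos(r)^2 + 2)*cos(r)/((sin(r) - 7)^2*(sin(r) - 1)^2*(sin(r) + 2)^2)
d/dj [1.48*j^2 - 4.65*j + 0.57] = 2.96*j - 4.65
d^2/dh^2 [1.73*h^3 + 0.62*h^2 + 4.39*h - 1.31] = 10.38*h + 1.24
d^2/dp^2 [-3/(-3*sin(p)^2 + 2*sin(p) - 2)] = 6*(-18*sin(p)^4 + 9*sin(p)^3 + 37*sin(p)^2 - 20*sin(p) - 2)/(3*sin(p)^2 - 2*sin(p) + 2)^3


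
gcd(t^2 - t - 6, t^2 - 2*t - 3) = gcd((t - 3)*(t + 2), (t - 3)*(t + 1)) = t - 3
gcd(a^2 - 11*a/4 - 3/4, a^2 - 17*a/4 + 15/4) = a - 3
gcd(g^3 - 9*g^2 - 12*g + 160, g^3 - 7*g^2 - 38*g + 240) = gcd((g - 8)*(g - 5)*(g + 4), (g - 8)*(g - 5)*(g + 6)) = g^2 - 13*g + 40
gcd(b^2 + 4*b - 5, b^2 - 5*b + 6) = 1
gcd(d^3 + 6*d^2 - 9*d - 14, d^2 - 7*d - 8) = d + 1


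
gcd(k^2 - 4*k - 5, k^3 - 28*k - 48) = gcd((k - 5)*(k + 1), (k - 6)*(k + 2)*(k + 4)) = 1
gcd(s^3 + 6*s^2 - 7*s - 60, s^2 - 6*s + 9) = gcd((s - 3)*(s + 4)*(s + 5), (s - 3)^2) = s - 3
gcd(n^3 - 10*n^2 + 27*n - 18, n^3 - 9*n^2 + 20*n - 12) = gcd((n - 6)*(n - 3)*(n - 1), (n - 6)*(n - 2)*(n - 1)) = n^2 - 7*n + 6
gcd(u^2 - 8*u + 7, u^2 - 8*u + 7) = u^2 - 8*u + 7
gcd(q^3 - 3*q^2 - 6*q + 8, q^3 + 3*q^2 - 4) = q^2 + q - 2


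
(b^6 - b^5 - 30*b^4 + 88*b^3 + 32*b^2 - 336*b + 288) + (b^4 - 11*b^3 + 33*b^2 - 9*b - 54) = b^6 - b^5 - 29*b^4 + 77*b^3 + 65*b^2 - 345*b + 234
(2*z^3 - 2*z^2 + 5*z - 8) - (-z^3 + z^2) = 3*z^3 - 3*z^2 + 5*z - 8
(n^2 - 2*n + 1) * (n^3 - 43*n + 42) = n^5 - 2*n^4 - 42*n^3 + 128*n^2 - 127*n + 42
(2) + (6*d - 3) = 6*d - 1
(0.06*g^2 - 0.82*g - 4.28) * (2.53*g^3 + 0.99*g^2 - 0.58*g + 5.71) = 0.1518*g^5 - 2.0152*g^4 - 11.675*g^3 - 3.419*g^2 - 2.1998*g - 24.4388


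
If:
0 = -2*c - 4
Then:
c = -2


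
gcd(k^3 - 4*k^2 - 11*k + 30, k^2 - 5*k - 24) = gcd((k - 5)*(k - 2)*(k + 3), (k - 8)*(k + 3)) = k + 3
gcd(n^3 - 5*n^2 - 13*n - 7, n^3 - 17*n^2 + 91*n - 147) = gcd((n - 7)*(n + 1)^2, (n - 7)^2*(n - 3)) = n - 7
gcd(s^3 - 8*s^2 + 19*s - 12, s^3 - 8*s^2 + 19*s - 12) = s^3 - 8*s^2 + 19*s - 12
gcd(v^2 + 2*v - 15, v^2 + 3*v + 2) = 1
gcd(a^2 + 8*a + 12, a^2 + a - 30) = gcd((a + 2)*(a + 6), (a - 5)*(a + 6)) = a + 6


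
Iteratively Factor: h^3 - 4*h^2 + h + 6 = (h - 2)*(h^2 - 2*h - 3) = (h - 2)*(h + 1)*(h - 3)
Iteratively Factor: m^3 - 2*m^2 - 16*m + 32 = (m - 4)*(m^2 + 2*m - 8) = (m - 4)*(m + 4)*(m - 2)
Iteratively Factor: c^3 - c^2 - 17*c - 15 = (c + 3)*(c^2 - 4*c - 5) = (c - 5)*(c + 3)*(c + 1)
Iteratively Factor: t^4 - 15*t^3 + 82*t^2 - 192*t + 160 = (t - 4)*(t^3 - 11*t^2 + 38*t - 40) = (t - 5)*(t - 4)*(t^2 - 6*t + 8) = (t - 5)*(t - 4)*(t - 2)*(t - 4)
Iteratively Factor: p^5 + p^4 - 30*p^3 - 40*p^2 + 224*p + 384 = (p - 4)*(p^4 + 5*p^3 - 10*p^2 - 80*p - 96) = (p - 4)^2*(p^3 + 9*p^2 + 26*p + 24) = (p - 4)^2*(p + 3)*(p^2 + 6*p + 8) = (p - 4)^2*(p + 3)*(p + 4)*(p + 2)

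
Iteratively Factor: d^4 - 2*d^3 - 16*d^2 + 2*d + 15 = (d + 1)*(d^3 - 3*d^2 - 13*d + 15) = (d - 1)*(d + 1)*(d^2 - 2*d - 15) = (d - 1)*(d + 1)*(d + 3)*(d - 5)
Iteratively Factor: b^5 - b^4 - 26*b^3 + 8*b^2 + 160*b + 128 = (b + 2)*(b^4 - 3*b^3 - 20*b^2 + 48*b + 64) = (b + 1)*(b + 2)*(b^3 - 4*b^2 - 16*b + 64) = (b - 4)*(b + 1)*(b + 2)*(b^2 - 16) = (b - 4)^2*(b + 1)*(b + 2)*(b + 4)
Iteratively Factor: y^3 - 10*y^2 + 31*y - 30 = (y - 3)*(y^2 - 7*y + 10) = (y - 3)*(y - 2)*(y - 5)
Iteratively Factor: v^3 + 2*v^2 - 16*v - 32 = (v - 4)*(v^2 + 6*v + 8) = (v - 4)*(v + 2)*(v + 4)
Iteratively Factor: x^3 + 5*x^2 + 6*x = (x + 2)*(x^2 + 3*x) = x*(x + 2)*(x + 3)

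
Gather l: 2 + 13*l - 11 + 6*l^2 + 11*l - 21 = 6*l^2 + 24*l - 30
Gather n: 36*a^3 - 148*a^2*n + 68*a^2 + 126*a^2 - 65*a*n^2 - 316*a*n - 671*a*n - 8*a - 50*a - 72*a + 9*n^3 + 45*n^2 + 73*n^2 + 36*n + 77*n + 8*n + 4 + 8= 36*a^3 + 194*a^2 - 130*a + 9*n^3 + n^2*(118 - 65*a) + n*(-148*a^2 - 987*a + 121) + 12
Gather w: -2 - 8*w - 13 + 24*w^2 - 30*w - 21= 24*w^2 - 38*w - 36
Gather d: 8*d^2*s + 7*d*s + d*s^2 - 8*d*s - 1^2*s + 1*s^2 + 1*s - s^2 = 8*d^2*s + d*(s^2 - s)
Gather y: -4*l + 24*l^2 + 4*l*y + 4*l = 24*l^2 + 4*l*y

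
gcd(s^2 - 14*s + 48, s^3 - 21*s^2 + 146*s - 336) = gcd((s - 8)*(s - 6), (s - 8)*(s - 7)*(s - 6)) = s^2 - 14*s + 48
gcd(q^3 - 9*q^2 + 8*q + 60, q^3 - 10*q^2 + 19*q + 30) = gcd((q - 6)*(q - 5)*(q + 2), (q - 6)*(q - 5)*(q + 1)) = q^2 - 11*q + 30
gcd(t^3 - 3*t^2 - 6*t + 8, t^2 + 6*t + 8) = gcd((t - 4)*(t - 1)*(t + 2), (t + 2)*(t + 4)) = t + 2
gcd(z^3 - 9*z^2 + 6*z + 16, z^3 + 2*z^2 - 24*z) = 1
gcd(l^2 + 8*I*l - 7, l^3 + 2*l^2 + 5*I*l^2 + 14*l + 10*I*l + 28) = l + 7*I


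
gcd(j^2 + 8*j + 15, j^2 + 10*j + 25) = j + 5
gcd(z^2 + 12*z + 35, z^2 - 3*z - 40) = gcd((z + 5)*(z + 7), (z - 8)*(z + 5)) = z + 5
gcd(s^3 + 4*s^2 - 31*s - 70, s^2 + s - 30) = s - 5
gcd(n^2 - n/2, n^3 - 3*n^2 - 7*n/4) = n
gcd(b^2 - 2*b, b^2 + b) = b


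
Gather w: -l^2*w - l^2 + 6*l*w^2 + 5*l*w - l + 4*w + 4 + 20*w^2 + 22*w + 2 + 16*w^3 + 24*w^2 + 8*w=-l^2 - l + 16*w^3 + w^2*(6*l + 44) + w*(-l^2 + 5*l + 34) + 6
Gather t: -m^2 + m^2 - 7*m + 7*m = 0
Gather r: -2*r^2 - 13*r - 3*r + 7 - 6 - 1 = -2*r^2 - 16*r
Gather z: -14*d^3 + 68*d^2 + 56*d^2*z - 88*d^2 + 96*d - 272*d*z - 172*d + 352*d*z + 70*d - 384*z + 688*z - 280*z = -14*d^3 - 20*d^2 - 6*d + z*(56*d^2 + 80*d + 24)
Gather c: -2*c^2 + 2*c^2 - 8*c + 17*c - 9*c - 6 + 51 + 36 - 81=0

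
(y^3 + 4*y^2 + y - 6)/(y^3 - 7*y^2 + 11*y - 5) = (y^2 + 5*y + 6)/(y^2 - 6*y + 5)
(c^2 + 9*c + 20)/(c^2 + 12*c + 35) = (c + 4)/(c + 7)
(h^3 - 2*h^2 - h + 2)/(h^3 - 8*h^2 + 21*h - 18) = (h^2 - 1)/(h^2 - 6*h + 9)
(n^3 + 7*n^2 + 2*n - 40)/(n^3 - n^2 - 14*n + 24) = (n + 5)/(n - 3)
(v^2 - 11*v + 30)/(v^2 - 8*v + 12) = (v - 5)/(v - 2)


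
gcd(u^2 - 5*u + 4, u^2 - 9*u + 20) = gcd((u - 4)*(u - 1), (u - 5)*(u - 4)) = u - 4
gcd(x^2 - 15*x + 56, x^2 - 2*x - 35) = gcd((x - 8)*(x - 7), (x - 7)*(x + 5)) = x - 7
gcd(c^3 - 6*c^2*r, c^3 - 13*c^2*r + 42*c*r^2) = -c^2 + 6*c*r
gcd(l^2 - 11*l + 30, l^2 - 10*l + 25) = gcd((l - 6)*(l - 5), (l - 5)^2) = l - 5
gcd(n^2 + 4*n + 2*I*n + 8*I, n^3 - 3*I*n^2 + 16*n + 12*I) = n + 2*I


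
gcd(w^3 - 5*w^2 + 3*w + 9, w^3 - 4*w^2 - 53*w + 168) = w - 3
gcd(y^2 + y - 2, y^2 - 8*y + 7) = y - 1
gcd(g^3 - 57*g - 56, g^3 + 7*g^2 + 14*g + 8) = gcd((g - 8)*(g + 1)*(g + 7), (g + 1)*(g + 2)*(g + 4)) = g + 1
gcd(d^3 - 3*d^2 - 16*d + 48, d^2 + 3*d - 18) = d - 3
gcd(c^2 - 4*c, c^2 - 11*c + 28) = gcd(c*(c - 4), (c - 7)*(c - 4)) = c - 4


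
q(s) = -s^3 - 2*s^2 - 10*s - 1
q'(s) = -3*s^2 - 4*s - 10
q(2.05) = -38.52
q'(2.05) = -30.81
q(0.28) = -3.98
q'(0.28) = -11.36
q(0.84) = -11.40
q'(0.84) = -15.48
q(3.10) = -81.01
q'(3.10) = -51.23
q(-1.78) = 16.10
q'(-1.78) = -12.39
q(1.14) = -16.48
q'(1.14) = -18.46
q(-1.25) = 10.33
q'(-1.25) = -9.69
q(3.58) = -108.32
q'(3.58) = -62.77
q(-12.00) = 1559.00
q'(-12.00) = -394.00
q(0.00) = -1.00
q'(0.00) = -10.00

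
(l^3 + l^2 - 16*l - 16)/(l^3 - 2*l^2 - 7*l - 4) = (l + 4)/(l + 1)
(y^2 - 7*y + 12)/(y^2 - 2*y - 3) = (y - 4)/(y + 1)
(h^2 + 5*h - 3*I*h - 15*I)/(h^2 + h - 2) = (h^2 + h*(5 - 3*I) - 15*I)/(h^2 + h - 2)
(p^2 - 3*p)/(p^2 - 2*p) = (p - 3)/(p - 2)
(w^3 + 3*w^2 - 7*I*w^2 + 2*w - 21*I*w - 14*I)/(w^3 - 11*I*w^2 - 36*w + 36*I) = (w^3 + w^2*(3 - 7*I) + w*(2 - 21*I) - 14*I)/(w^3 - 11*I*w^2 - 36*w + 36*I)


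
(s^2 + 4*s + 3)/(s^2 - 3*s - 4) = (s + 3)/(s - 4)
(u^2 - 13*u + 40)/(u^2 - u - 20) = (u - 8)/(u + 4)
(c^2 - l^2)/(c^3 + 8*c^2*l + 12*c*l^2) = (c^2 - l^2)/(c*(c^2 + 8*c*l + 12*l^2))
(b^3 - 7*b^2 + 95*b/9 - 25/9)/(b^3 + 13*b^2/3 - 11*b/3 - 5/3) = (9*b^3 - 63*b^2 + 95*b - 25)/(3*(3*b^3 + 13*b^2 - 11*b - 5))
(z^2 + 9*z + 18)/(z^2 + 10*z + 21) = (z + 6)/(z + 7)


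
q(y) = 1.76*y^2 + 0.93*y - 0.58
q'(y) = 3.52*y + 0.93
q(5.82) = 64.45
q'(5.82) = 21.42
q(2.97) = 17.71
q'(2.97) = 11.38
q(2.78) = 15.61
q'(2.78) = 10.72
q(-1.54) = 2.16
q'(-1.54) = -4.49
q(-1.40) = 1.57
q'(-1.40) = -4.00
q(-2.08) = 5.10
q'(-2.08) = -6.39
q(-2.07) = 5.04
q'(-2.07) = -6.36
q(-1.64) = 2.63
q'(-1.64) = -4.84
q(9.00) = 150.35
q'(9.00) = 32.61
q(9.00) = 150.35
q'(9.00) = 32.61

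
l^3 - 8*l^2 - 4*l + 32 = (l - 8)*(l - 2)*(l + 2)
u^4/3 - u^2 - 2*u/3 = u*(u/3 + 1/3)*(u - 2)*(u + 1)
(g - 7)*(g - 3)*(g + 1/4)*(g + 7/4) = g^4 - 8*g^3 + 23*g^2/16 + 301*g/8 + 147/16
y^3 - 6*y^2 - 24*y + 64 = (y - 8)*(y - 2)*(y + 4)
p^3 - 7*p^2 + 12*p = p*(p - 4)*(p - 3)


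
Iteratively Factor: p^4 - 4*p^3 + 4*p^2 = (p)*(p^3 - 4*p^2 + 4*p) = p*(p - 2)*(p^2 - 2*p) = p*(p - 2)^2*(p)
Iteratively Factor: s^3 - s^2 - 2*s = (s)*(s^2 - s - 2) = s*(s - 2)*(s + 1)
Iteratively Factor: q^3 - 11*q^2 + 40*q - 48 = (q - 3)*(q^2 - 8*q + 16) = (q - 4)*(q - 3)*(q - 4)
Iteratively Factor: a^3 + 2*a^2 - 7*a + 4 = (a + 4)*(a^2 - 2*a + 1) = (a - 1)*(a + 4)*(a - 1)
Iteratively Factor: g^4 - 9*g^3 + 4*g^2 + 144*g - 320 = (g - 4)*(g^3 - 5*g^2 - 16*g + 80) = (g - 4)^2*(g^2 - g - 20) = (g - 5)*(g - 4)^2*(g + 4)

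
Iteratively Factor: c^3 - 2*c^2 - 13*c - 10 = (c + 1)*(c^2 - 3*c - 10) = (c - 5)*(c + 1)*(c + 2)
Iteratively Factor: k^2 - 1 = (k - 1)*(k + 1)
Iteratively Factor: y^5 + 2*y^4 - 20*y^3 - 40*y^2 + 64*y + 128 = (y - 2)*(y^4 + 4*y^3 - 12*y^2 - 64*y - 64) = (y - 4)*(y - 2)*(y^3 + 8*y^2 + 20*y + 16) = (y - 4)*(y - 2)*(y + 2)*(y^2 + 6*y + 8) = (y - 4)*(y - 2)*(y + 2)^2*(y + 4)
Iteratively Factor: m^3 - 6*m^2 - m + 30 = (m + 2)*(m^2 - 8*m + 15) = (m - 3)*(m + 2)*(m - 5)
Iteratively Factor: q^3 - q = (q)*(q^2 - 1) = q*(q + 1)*(q - 1)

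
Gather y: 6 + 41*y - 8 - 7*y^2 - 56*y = -7*y^2 - 15*y - 2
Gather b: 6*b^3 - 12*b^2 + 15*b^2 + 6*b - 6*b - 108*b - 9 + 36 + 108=6*b^3 + 3*b^2 - 108*b + 135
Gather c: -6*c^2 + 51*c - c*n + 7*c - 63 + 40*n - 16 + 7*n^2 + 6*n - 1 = -6*c^2 + c*(58 - n) + 7*n^2 + 46*n - 80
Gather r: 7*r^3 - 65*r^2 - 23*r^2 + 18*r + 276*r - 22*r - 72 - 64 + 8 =7*r^3 - 88*r^2 + 272*r - 128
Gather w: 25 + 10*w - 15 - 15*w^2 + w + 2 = -15*w^2 + 11*w + 12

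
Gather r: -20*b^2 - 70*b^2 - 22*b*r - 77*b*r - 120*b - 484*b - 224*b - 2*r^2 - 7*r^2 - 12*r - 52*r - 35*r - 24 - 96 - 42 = -90*b^2 - 828*b - 9*r^2 + r*(-99*b - 99) - 162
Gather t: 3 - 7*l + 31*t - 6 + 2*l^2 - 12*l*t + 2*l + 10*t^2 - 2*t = 2*l^2 - 5*l + 10*t^2 + t*(29 - 12*l) - 3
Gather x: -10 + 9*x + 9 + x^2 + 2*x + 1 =x^2 + 11*x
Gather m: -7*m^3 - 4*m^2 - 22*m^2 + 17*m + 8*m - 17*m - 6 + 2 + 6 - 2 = -7*m^3 - 26*m^2 + 8*m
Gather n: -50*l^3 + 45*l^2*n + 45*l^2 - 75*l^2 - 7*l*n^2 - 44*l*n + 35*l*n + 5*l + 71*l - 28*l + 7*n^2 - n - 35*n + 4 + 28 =-50*l^3 - 30*l^2 + 48*l + n^2*(7 - 7*l) + n*(45*l^2 - 9*l - 36) + 32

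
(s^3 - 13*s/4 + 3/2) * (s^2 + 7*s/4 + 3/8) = s^5 + 7*s^4/4 - 23*s^3/8 - 67*s^2/16 + 45*s/32 + 9/16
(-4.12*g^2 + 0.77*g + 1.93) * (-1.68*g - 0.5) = 6.9216*g^3 + 0.7664*g^2 - 3.6274*g - 0.965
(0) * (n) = 0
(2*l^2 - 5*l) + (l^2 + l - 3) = 3*l^2 - 4*l - 3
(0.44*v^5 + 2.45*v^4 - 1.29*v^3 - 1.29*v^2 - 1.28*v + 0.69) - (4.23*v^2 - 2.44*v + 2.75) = 0.44*v^5 + 2.45*v^4 - 1.29*v^3 - 5.52*v^2 + 1.16*v - 2.06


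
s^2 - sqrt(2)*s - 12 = (s - 3*sqrt(2))*(s + 2*sqrt(2))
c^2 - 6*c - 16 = (c - 8)*(c + 2)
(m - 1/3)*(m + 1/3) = m^2 - 1/9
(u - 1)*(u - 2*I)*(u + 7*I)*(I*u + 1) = I*u^4 - 4*u^3 - I*u^3 + 4*u^2 + 19*I*u^2 + 14*u - 19*I*u - 14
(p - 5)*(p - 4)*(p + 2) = p^3 - 7*p^2 + 2*p + 40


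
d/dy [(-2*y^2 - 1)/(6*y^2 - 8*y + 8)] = (4*y^2 - 5*y - 2)/(9*y^4 - 24*y^3 + 40*y^2 - 32*y + 16)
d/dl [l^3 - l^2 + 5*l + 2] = 3*l^2 - 2*l + 5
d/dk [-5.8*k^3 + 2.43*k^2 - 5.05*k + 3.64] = -17.4*k^2 + 4.86*k - 5.05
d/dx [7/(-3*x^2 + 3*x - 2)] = 21*(2*x - 1)/(3*x^2 - 3*x + 2)^2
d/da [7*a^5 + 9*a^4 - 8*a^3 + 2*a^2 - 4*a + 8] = 35*a^4 + 36*a^3 - 24*a^2 + 4*a - 4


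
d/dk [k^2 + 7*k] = 2*k + 7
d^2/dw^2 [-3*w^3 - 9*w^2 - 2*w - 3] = -18*w - 18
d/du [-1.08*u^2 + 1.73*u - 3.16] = 1.73 - 2.16*u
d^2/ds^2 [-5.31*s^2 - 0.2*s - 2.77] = -10.6200000000000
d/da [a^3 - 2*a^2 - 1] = a*(3*a - 4)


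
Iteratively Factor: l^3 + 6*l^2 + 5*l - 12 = (l - 1)*(l^2 + 7*l + 12) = (l - 1)*(l + 3)*(l + 4)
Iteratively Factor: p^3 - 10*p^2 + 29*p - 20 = (p - 5)*(p^2 - 5*p + 4) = (p - 5)*(p - 4)*(p - 1)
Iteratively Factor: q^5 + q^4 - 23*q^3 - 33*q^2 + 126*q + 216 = (q - 3)*(q^4 + 4*q^3 - 11*q^2 - 66*q - 72) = (q - 4)*(q - 3)*(q^3 + 8*q^2 + 21*q + 18) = (q - 4)*(q - 3)*(q + 2)*(q^2 + 6*q + 9) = (q - 4)*(q - 3)*(q + 2)*(q + 3)*(q + 3)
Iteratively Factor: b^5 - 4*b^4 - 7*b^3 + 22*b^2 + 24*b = (b - 3)*(b^4 - b^3 - 10*b^2 - 8*b) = b*(b - 3)*(b^3 - b^2 - 10*b - 8) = b*(b - 4)*(b - 3)*(b^2 + 3*b + 2) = b*(b - 4)*(b - 3)*(b + 2)*(b + 1)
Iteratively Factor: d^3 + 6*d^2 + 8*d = (d + 2)*(d^2 + 4*d) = (d + 2)*(d + 4)*(d)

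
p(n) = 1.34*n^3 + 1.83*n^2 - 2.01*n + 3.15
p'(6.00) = 164.67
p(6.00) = 346.41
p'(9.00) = 356.55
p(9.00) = 1110.15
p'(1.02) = 5.91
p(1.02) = 4.43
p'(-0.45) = -2.84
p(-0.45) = 4.30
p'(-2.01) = 6.87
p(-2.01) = 3.70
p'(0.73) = 2.80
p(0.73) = 3.18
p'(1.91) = 19.65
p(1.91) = 15.32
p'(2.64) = 35.67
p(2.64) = 35.25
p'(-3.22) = 27.89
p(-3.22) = -16.14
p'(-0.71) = -2.58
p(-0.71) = 5.02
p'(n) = 4.02*n^2 + 3.66*n - 2.01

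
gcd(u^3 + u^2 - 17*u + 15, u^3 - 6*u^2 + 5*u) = u - 1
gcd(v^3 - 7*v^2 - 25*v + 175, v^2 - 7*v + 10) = v - 5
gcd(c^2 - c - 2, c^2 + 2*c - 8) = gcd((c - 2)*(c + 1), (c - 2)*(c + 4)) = c - 2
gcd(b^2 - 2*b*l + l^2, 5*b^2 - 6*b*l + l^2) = b - l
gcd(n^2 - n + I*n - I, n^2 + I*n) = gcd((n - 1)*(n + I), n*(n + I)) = n + I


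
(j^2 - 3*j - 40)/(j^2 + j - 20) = (j - 8)/(j - 4)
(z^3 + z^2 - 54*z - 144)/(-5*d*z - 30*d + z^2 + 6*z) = (z^2 - 5*z - 24)/(-5*d + z)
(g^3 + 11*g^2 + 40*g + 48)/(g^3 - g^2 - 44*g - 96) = (g + 4)/(g - 8)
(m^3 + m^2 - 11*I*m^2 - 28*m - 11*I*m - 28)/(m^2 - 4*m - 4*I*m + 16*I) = (m^2 + m*(1 - 7*I) - 7*I)/(m - 4)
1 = 1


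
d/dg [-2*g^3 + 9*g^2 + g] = -6*g^2 + 18*g + 1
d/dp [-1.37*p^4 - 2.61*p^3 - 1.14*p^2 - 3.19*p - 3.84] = -5.48*p^3 - 7.83*p^2 - 2.28*p - 3.19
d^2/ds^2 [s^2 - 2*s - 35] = 2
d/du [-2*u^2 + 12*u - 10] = 12 - 4*u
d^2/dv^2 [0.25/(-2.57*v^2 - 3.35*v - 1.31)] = (3.30245*v^2 + 4.30475*v - 0.25*(5.14*v + 3.35)*(10.28*v + 6.7) + 1.68335)/(2.57*v^2 + 3.35*v + 1.31)^3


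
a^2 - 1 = (a - 1)*(a + 1)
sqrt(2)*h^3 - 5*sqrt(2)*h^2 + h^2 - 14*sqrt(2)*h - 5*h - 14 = (h - 7)*(h + 2)*(sqrt(2)*h + 1)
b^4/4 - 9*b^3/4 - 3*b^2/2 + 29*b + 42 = (b/2 + 1)^2*(b - 7)*(b - 6)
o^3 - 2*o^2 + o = o*(o - 1)^2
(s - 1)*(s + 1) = s^2 - 1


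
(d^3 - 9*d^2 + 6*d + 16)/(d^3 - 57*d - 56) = (d - 2)/(d + 7)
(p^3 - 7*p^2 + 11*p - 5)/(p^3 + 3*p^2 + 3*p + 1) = (p^3 - 7*p^2 + 11*p - 5)/(p^3 + 3*p^2 + 3*p + 1)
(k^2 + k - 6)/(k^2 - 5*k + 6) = (k + 3)/(k - 3)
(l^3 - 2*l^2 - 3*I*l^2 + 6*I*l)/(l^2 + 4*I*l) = (l^2 - 2*l - 3*I*l + 6*I)/(l + 4*I)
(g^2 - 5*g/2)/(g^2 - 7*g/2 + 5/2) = g/(g - 1)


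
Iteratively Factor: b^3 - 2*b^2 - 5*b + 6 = (b - 3)*(b^2 + b - 2) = (b - 3)*(b + 2)*(b - 1)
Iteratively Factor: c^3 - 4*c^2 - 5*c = (c + 1)*(c^2 - 5*c) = (c - 5)*(c + 1)*(c)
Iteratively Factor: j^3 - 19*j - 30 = (j + 3)*(j^2 - 3*j - 10) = (j - 5)*(j + 3)*(j + 2)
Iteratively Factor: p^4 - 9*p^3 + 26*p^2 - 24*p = (p - 3)*(p^3 - 6*p^2 + 8*p) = (p - 3)*(p - 2)*(p^2 - 4*p) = (p - 4)*(p - 3)*(p - 2)*(p)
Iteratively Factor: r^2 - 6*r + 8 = (r - 2)*(r - 4)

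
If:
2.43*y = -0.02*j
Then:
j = -121.5*y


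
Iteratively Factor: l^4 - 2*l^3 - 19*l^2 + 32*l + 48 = (l + 4)*(l^3 - 6*l^2 + 5*l + 12) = (l - 3)*(l + 4)*(l^2 - 3*l - 4) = (l - 3)*(l + 1)*(l + 4)*(l - 4)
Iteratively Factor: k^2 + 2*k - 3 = (k - 1)*(k + 3)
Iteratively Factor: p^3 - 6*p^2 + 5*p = (p - 1)*(p^2 - 5*p) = (p - 5)*(p - 1)*(p)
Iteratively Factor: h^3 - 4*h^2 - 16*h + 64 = (h - 4)*(h^2 - 16) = (h - 4)^2*(h + 4)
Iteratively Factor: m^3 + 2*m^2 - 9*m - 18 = (m + 3)*(m^2 - m - 6) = (m - 3)*(m + 3)*(m + 2)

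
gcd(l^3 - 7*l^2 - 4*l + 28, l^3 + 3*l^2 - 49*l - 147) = l - 7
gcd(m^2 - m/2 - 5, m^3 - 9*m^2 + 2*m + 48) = m + 2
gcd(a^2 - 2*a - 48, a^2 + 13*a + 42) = a + 6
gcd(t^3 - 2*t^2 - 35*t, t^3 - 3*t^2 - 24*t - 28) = t - 7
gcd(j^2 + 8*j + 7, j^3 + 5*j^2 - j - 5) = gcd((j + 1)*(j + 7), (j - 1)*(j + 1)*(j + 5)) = j + 1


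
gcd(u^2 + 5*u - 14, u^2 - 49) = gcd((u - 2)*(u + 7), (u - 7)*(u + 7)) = u + 7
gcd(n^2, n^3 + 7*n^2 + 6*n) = n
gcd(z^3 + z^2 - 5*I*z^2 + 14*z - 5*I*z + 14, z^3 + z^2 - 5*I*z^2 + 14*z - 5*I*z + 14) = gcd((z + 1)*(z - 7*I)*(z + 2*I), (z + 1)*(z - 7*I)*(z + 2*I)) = z^3 + z^2*(1 - 5*I) + z*(14 - 5*I) + 14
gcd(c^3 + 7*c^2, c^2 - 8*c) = c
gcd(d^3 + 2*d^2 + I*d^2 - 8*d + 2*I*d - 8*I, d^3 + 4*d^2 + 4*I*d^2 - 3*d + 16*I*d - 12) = d^2 + d*(4 + I) + 4*I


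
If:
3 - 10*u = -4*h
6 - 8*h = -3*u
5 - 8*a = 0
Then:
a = 5/8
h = 69/68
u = 12/17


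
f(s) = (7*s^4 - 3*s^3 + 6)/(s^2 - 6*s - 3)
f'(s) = (6 - 2*s)*(7*s^4 - 3*s^3 + 6)/(s^2 - 6*s - 3)^2 + (28*s^3 - 9*s^2)/(s^2 - 6*s - 3) = (s^2*(9 - 28*s)*(-s^2 + 6*s + 3) - 2*(s - 3)*(7*s^4 - 3*s^3 + 6))/(-s^2 + 6*s + 3)^2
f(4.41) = -239.35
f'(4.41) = -289.79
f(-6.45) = 167.22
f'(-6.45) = -61.15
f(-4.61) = 75.39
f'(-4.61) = -38.92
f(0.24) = -1.36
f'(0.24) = 1.75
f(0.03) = -1.89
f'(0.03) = 3.53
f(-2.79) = 23.01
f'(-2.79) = -19.13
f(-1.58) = 6.85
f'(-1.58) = -7.82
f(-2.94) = 25.99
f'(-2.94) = -20.64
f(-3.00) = 27.25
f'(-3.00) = -21.25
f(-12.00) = 705.83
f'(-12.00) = -133.83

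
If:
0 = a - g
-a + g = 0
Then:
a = g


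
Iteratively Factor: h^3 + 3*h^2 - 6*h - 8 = (h + 4)*(h^2 - h - 2) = (h + 1)*(h + 4)*(h - 2)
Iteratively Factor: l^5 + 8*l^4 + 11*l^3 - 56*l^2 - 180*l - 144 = (l - 3)*(l^4 + 11*l^3 + 44*l^2 + 76*l + 48) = (l - 3)*(l + 4)*(l^3 + 7*l^2 + 16*l + 12) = (l - 3)*(l + 3)*(l + 4)*(l^2 + 4*l + 4) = (l - 3)*(l + 2)*(l + 3)*(l + 4)*(l + 2)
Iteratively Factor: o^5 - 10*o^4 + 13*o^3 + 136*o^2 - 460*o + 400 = (o + 4)*(o^4 - 14*o^3 + 69*o^2 - 140*o + 100) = (o - 2)*(o + 4)*(o^3 - 12*o^2 + 45*o - 50) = (o - 2)^2*(o + 4)*(o^2 - 10*o + 25) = (o - 5)*(o - 2)^2*(o + 4)*(o - 5)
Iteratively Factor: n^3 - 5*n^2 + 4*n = (n - 1)*(n^2 - 4*n) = n*(n - 1)*(n - 4)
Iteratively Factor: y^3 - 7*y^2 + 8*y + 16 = (y - 4)*(y^2 - 3*y - 4) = (y - 4)*(y + 1)*(y - 4)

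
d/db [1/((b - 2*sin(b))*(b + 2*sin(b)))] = 2*(-b + 2*sin(2*b))/((b - 2*sin(b))^2*(b + 2*sin(b))^2)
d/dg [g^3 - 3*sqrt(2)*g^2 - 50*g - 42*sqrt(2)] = 3*g^2 - 6*sqrt(2)*g - 50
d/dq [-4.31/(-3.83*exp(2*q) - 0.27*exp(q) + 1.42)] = (-33.0146*exp(q) - 1.1637)*exp(q)/(3.83*exp(2*q) + 0.27*exp(q) - 1.42)^2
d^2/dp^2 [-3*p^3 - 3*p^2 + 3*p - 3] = -18*p - 6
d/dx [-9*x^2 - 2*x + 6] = -18*x - 2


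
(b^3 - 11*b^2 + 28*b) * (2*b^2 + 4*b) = 2*b^5 - 18*b^4 + 12*b^3 + 112*b^2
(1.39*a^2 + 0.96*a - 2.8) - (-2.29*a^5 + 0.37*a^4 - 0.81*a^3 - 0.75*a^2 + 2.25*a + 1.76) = 2.29*a^5 - 0.37*a^4 + 0.81*a^3 + 2.14*a^2 - 1.29*a - 4.56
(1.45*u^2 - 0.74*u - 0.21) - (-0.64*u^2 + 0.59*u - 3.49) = 2.09*u^2 - 1.33*u + 3.28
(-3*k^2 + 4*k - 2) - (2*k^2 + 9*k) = -5*k^2 - 5*k - 2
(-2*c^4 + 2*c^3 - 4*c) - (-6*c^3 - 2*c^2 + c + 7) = -2*c^4 + 8*c^3 + 2*c^2 - 5*c - 7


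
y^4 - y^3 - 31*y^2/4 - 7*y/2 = y*(y - 7/2)*(y + 1/2)*(y + 2)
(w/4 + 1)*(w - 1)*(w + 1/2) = w^3/4 + 7*w^2/8 - 5*w/8 - 1/2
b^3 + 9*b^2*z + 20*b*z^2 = b*(b + 4*z)*(b + 5*z)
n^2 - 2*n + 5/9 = (n - 5/3)*(n - 1/3)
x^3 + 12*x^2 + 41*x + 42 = (x + 2)*(x + 3)*(x + 7)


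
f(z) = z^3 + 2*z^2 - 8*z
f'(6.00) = 124.00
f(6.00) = 240.00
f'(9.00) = 271.00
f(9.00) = 819.00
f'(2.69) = 24.47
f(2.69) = 12.42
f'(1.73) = 7.90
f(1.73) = -2.68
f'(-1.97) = -4.24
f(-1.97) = 15.88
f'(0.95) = -1.49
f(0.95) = -4.94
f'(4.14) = 59.98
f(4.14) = 72.12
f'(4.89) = 83.30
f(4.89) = 125.63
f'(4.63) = 74.83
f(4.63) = 105.09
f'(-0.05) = -8.19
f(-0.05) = 0.40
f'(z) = 3*z^2 + 4*z - 8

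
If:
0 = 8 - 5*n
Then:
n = 8/5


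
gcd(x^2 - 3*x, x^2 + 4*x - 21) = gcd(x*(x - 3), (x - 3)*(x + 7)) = x - 3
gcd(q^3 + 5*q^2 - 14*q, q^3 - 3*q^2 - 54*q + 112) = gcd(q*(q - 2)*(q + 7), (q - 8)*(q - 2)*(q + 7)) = q^2 + 5*q - 14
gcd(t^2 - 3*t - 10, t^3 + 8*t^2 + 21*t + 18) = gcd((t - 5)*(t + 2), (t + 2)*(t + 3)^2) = t + 2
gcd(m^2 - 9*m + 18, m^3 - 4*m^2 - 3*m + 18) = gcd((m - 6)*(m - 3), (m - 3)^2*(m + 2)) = m - 3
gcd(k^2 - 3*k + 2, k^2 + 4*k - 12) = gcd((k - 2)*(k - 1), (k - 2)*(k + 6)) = k - 2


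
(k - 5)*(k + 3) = k^2 - 2*k - 15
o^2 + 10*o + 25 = (o + 5)^2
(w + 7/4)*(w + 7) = w^2 + 35*w/4 + 49/4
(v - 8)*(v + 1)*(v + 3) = v^3 - 4*v^2 - 29*v - 24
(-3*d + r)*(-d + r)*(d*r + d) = 3*d^3*r + 3*d^3 - 4*d^2*r^2 - 4*d^2*r + d*r^3 + d*r^2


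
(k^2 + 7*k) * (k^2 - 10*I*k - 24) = k^4 + 7*k^3 - 10*I*k^3 - 24*k^2 - 70*I*k^2 - 168*k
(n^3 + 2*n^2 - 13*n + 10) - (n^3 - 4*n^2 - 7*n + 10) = 6*n^2 - 6*n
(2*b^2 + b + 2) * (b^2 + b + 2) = 2*b^4 + 3*b^3 + 7*b^2 + 4*b + 4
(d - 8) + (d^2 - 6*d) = d^2 - 5*d - 8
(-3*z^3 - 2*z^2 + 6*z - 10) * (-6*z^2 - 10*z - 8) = 18*z^5 + 42*z^4 + 8*z^3 + 16*z^2 + 52*z + 80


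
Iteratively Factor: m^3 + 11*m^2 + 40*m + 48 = (m + 4)*(m^2 + 7*m + 12) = (m + 4)^2*(m + 3)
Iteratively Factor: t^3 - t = (t + 1)*(t^2 - t) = t*(t + 1)*(t - 1)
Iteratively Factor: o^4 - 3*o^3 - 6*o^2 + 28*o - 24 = (o - 2)*(o^3 - o^2 - 8*o + 12) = (o - 2)^2*(o^2 + o - 6) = (o - 2)^2*(o + 3)*(o - 2)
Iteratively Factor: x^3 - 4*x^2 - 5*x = (x + 1)*(x^2 - 5*x) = x*(x + 1)*(x - 5)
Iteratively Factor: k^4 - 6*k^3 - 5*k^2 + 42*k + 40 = (k - 4)*(k^3 - 2*k^2 - 13*k - 10) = (k - 4)*(k + 1)*(k^2 - 3*k - 10) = (k - 5)*(k - 4)*(k + 1)*(k + 2)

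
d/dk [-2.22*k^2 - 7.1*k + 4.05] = -4.44*k - 7.1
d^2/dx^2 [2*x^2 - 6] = 4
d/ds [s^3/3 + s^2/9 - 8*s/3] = s^2 + 2*s/9 - 8/3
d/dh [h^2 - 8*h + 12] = 2*h - 8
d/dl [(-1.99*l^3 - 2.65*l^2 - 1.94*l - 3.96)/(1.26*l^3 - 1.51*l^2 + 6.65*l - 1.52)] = (8.88178419700125e-16*l^5 + 6.3439*l^4 - 21.5782*l^3 + 3.49130000000001*l^2 - 3.9032*l + 29.2828)/(1.5876*l^6 - 3.8052*l^5 + 19.0381*l^4 - 23.9134*l^3 + 48.8129*l^2 - 20.216*l + 2.3104)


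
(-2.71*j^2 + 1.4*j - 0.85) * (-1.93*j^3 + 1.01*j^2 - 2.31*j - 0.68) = 5.2303*j^5 - 5.4391*j^4 + 9.3146*j^3 - 2.2497*j^2 + 1.0115*j + 0.578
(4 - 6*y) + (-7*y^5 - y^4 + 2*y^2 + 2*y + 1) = -7*y^5 - y^4 + 2*y^2 - 4*y + 5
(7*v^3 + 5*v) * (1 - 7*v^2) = -49*v^5 - 28*v^3 + 5*v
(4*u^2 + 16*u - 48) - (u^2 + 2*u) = 3*u^2 + 14*u - 48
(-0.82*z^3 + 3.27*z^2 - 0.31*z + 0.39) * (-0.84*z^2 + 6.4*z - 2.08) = 0.6888*z^5 - 7.9948*z^4 + 22.894*z^3 - 9.1132*z^2 + 3.1408*z - 0.8112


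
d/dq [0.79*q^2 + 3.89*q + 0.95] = 1.58*q + 3.89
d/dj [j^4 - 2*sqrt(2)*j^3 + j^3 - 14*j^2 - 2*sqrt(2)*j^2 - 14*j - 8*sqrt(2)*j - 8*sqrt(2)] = 4*j^3 - 6*sqrt(2)*j^2 + 3*j^2 - 28*j - 4*sqrt(2)*j - 14 - 8*sqrt(2)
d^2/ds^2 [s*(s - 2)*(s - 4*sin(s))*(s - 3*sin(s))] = 7*s^3*sin(s) - 14*s^2*sin(s) - 42*s^2*cos(s) + 24*s^2*cos(2*s) + 12*s^2 - 42*s*sin(s) + 56*s*cos(s) - 48*sqrt(2)*s*cos(2*s + pi/4) - 12*s + 28*sin(s) - 48*sin(2*s) - 12*cos(2*s) + 12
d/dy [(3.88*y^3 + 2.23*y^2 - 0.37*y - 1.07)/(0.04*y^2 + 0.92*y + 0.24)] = (0.1552*y^4 + 7.1392*y^3 + 4.86*y^2 + 1.156*y + 0.8956)/(0.0016*y^4 + 0.0736*y^3 + 0.8656*y^2 + 0.4416*y + 0.0576)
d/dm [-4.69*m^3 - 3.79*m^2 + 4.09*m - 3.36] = -14.07*m^2 - 7.58*m + 4.09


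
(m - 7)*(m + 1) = m^2 - 6*m - 7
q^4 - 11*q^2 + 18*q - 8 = (q - 2)*(q - 1)^2*(q + 4)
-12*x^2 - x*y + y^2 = (-4*x + y)*(3*x + y)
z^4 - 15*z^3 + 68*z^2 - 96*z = z*(z - 8)*(z - 4)*(z - 3)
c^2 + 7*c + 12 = (c + 3)*(c + 4)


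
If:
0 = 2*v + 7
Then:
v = -7/2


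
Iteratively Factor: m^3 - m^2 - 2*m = (m - 2)*(m^2 + m) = m*(m - 2)*(m + 1)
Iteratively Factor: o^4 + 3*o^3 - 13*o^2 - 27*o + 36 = (o - 1)*(o^3 + 4*o^2 - 9*o - 36) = (o - 1)*(o + 4)*(o^2 - 9) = (o - 3)*(o - 1)*(o + 4)*(o + 3)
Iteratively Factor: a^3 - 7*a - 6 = (a + 1)*(a^2 - a - 6) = (a + 1)*(a + 2)*(a - 3)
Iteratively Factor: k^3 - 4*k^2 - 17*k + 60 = (k - 5)*(k^2 + k - 12) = (k - 5)*(k - 3)*(k + 4)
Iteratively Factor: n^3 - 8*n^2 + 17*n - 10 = (n - 5)*(n^2 - 3*n + 2) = (n - 5)*(n - 2)*(n - 1)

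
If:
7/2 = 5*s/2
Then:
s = 7/5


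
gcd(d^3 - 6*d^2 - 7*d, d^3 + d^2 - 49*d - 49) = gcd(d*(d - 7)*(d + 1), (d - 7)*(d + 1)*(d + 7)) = d^2 - 6*d - 7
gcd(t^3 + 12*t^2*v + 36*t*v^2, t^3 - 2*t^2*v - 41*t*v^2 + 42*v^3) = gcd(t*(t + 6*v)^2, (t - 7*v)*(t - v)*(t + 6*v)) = t + 6*v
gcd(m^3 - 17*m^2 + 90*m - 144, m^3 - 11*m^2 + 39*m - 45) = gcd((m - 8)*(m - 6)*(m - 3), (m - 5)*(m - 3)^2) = m - 3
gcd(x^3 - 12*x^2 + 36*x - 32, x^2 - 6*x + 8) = x - 2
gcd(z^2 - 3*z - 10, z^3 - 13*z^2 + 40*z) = z - 5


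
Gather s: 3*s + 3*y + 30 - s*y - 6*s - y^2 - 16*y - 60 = s*(-y - 3) - y^2 - 13*y - 30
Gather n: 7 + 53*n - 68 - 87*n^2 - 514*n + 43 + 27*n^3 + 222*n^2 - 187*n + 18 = 27*n^3 + 135*n^2 - 648*n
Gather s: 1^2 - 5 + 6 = 2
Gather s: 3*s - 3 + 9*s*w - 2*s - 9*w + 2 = s*(9*w + 1) - 9*w - 1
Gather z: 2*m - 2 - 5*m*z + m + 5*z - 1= 3*m + z*(5 - 5*m) - 3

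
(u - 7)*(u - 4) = u^2 - 11*u + 28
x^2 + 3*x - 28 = (x - 4)*(x + 7)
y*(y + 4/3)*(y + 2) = y^3 + 10*y^2/3 + 8*y/3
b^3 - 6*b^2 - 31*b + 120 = (b - 8)*(b - 3)*(b + 5)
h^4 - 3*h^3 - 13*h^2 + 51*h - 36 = (h - 3)^2*(h - 1)*(h + 4)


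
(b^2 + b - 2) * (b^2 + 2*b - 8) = b^4 + 3*b^3 - 8*b^2 - 12*b + 16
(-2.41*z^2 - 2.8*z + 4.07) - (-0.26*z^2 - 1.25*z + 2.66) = -2.15*z^2 - 1.55*z + 1.41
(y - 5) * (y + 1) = y^2 - 4*y - 5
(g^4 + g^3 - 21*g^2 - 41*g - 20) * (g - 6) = g^5 - 5*g^4 - 27*g^3 + 85*g^2 + 226*g + 120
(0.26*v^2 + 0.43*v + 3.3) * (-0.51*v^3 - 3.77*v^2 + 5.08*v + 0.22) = -0.1326*v^5 - 1.1995*v^4 - 1.9833*v^3 - 10.1994*v^2 + 16.8586*v + 0.726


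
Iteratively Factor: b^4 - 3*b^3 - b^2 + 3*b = (b + 1)*(b^3 - 4*b^2 + 3*b) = (b - 1)*(b + 1)*(b^2 - 3*b) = (b - 3)*(b - 1)*(b + 1)*(b)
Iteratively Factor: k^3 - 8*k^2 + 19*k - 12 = (k - 4)*(k^2 - 4*k + 3) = (k - 4)*(k - 3)*(k - 1)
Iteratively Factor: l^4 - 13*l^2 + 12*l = (l - 1)*(l^3 + l^2 - 12*l) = (l - 3)*(l - 1)*(l^2 + 4*l) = l*(l - 3)*(l - 1)*(l + 4)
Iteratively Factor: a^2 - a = (a)*(a - 1)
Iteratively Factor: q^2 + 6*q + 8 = (q + 2)*(q + 4)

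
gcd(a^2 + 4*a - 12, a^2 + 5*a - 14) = a - 2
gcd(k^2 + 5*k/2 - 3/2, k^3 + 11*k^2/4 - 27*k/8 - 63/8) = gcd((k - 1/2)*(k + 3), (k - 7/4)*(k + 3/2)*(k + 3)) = k + 3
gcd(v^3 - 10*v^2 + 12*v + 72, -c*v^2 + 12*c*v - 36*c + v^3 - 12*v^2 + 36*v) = v^2 - 12*v + 36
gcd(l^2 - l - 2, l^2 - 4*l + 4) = l - 2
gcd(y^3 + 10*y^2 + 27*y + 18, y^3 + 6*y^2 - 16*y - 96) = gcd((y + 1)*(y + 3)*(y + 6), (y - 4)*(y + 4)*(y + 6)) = y + 6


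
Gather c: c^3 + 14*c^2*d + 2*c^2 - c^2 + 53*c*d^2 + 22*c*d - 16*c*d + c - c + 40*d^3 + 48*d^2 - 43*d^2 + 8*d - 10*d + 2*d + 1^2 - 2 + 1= c^3 + c^2*(14*d + 1) + c*(53*d^2 + 6*d) + 40*d^3 + 5*d^2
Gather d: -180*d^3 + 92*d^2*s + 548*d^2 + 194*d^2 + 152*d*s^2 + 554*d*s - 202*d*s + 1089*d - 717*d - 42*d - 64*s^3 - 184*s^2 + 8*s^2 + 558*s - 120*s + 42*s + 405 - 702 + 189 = -180*d^3 + d^2*(92*s + 742) + d*(152*s^2 + 352*s + 330) - 64*s^3 - 176*s^2 + 480*s - 108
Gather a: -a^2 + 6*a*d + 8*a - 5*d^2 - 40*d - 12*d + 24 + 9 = -a^2 + a*(6*d + 8) - 5*d^2 - 52*d + 33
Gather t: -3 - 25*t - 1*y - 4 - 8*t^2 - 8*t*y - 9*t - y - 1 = -8*t^2 + t*(-8*y - 34) - 2*y - 8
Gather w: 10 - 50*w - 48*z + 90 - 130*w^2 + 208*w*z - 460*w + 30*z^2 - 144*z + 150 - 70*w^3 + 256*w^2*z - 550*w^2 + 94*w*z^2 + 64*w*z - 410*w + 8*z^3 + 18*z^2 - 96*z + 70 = -70*w^3 + w^2*(256*z - 680) + w*(94*z^2 + 272*z - 920) + 8*z^3 + 48*z^2 - 288*z + 320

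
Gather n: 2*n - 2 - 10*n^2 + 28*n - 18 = -10*n^2 + 30*n - 20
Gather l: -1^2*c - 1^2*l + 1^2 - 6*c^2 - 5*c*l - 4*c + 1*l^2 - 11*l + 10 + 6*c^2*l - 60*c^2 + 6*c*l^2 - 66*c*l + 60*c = -66*c^2 + 55*c + l^2*(6*c + 1) + l*(6*c^2 - 71*c - 12) + 11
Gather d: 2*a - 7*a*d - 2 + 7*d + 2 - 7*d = -7*a*d + 2*a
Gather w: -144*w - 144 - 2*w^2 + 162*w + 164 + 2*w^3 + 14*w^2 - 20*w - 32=2*w^3 + 12*w^2 - 2*w - 12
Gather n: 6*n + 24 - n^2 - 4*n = -n^2 + 2*n + 24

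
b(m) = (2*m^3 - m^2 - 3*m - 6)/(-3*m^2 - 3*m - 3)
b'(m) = (6*m + 3)*(2*m^3 - m^2 - 3*m - 6)/(-3*m^2 - 3*m - 3)^2 + (6*m^2 - 2*m - 3)/(-3*m^2 - 3*m - 3)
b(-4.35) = 3.78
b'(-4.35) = -0.68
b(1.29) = 0.61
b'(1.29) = -0.92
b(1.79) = 0.17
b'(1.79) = -0.84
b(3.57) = -1.18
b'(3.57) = -0.72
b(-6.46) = 5.22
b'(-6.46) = -0.68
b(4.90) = -2.12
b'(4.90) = -0.70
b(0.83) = 1.06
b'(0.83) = -1.05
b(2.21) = -0.17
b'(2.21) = -0.79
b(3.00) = -0.77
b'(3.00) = -0.74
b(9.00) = -4.92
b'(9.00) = -0.68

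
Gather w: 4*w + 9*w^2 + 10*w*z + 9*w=9*w^2 + w*(10*z + 13)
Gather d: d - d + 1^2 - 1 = 0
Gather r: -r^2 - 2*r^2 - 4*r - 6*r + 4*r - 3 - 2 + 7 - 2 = -3*r^2 - 6*r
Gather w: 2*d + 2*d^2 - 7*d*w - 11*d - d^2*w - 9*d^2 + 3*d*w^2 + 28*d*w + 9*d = -7*d^2 + 3*d*w^2 + w*(-d^2 + 21*d)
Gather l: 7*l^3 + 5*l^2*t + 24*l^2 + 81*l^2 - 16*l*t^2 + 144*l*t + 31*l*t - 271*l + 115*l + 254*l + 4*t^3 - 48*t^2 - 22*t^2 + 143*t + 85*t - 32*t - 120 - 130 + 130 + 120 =7*l^3 + l^2*(5*t + 105) + l*(-16*t^2 + 175*t + 98) + 4*t^3 - 70*t^2 + 196*t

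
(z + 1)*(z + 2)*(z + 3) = z^3 + 6*z^2 + 11*z + 6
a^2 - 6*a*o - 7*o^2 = (a - 7*o)*(a + o)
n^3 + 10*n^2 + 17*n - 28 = (n - 1)*(n + 4)*(n + 7)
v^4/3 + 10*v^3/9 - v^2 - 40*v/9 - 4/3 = (v/3 + 1)*(v - 2)*(v + 1/3)*(v + 2)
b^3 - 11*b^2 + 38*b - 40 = (b - 5)*(b - 4)*(b - 2)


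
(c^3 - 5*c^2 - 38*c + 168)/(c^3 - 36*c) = (c^2 - 11*c + 28)/(c*(c - 6))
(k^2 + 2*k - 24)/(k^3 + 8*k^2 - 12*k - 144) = 1/(k + 6)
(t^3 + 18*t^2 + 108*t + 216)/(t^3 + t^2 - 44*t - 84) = (t^2 + 12*t + 36)/(t^2 - 5*t - 14)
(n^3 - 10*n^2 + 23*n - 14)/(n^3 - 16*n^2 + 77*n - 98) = (n - 1)/(n - 7)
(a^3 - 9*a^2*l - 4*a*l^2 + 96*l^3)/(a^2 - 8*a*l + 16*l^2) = (a^2 - 5*a*l - 24*l^2)/(a - 4*l)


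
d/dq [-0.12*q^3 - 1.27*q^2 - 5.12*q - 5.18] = -0.36*q^2 - 2.54*q - 5.12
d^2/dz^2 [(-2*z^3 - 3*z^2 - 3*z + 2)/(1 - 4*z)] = 2*(32*z^3 - 24*z^2 + 6*z - 17)/(64*z^3 - 48*z^2 + 12*z - 1)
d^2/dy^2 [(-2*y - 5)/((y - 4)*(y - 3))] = 2*(-2*y^3 - 15*y^2 + 177*y - 353)/(y^6 - 21*y^5 + 183*y^4 - 847*y^3 + 2196*y^2 - 3024*y + 1728)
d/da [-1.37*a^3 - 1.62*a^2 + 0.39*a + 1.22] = -4.11*a^2 - 3.24*a + 0.39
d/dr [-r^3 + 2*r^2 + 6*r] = -3*r^2 + 4*r + 6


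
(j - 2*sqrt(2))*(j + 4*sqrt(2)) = j^2 + 2*sqrt(2)*j - 16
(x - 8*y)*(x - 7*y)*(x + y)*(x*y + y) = x^4*y - 14*x^3*y^2 + x^3*y + 41*x^2*y^3 - 14*x^2*y^2 + 56*x*y^4 + 41*x*y^3 + 56*y^4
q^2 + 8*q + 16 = (q + 4)^2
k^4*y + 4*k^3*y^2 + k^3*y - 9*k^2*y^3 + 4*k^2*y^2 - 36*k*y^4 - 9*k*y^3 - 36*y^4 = (k - 3*y)*(k + 3*y)*(k + 4*y)*(k*y + y)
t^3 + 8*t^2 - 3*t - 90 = (t - 3)*(t + 5)*(t + 6)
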